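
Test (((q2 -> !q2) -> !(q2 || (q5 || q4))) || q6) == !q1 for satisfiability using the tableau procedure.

Initial set: {T ((((q2 -> !q2) -> !(q2 || (q5 || q4))) || q6) == !q1)}.
T ((((q2 -> !q2) -> !(q2 || (q5 || q4))) || q6) == !q1): β-rule — branch into T (((q2 -> !q2) -> !(q2 || (q5 || q4))) || q6), T !q1  //  F (((q2 -> !q2) -> !(q2 || (q5 || q4))) || q6), F !q1.
  branch 1 (add T (((q2 -> !q2) -> !(q2 || (q5 || q4))) || q6), T !q1):
    T (((q2 -> !q2) -> !(q2 || (q5 || q4))) || q6): β-rule — branch into T ((q2 -> !q2) -> !(q2 || (q5 || q4)))  //  T q6.
      branch 1.1 (add T ((q2 -> !q2) -> !(q2 || (q5 || q4)))):
        T ((q2 -> !q2) -> !(q2 || (q5 || q4))): β-rule — branch into F (q2 -> !q2)  //  T !(q2 || (q5 || q4)).
          branch 1.1.1 (add F (q2 -> !q2)):
            F (q2 -> !q2): α-rule — add T q2, F !q2.
            ○ open, literals {q1=F, q2=T}.
          branch 1.1.2 (add T !(q2 || (q5 || q4))):
            T !(q2 || (q5 || q4)): α-rule — add F q2, F (q5 || q4).
            F (q5 || q4): α-rule — add F q5, F q4.
            ○ open, literals {q1=F, q2=F, q4=F, q5=F}.
      branch 1.2 (add T q6):
        ○ open, literals {q1=F, q6=T}.
  branch 2 (add F (((q2 -> !q2) -> !(q2 || (q5 || q4))) || q6), F !q1):
    F (((q2 -> !q2) -> !(q2 || (q5 || q4))) || q6): α-rule — add F ((q2 -> !q2) -> !(q2 || (q5 || q4))), F q6.
    F ((q2 -> !q2) -> !(q2 || (q5 || q4))): α-rule — add T (q2 -> !q2), F !(q2 || (q5 || q4)).
    T (q2 -> !q2): β-rule — branch into F q2  //  T !q2.
      branch 2.1 (add F q2):
        F !(q2 || (q5 || q4)): β-rule — branch into T q2  //  T (q5 || q4).
          branch 2.1.1 (add T q2):
            × closes — contains both q2 and !q2.
          branch 2.1.2 (add T (q5 || q4)):
            T (q5 || q4): β-rule — branch into T q5  //  T q4.
              branch 2.1.2.1 (add T q5):
                ○ open, literals {q1=T, q2=F, q5=T, q6=F}.
              branch 2.1.2.2 (add T q4):
                ○ open, literals {q1=T, q2=F, q4=T, q6=F}.
      branch 2.2 (add T !q2):
        F !(q2 || (q5 || q4)): β-rule — branch into T q2  //  T (q5 || q4).
          branch 2.2.1 (add T q2):
            × closes — contains both q2 and !q2.
          branch 2.2.2 (add T (q5 || q4)):
            T (q5 || q4): β-rule — branch into T q5  //  T q4.
              branch 2.2.2.1 (add T q5):
                ○ open, literals {q1=T, q2=F, q5=T, q6=F}.
              branch 2.2.2.2 (add T q4):
                ○ open, literals {q1=T, q2=F, q4=T, q6=F}.
2 branches closed, 7 open.
An open branch gives a satisfying assignment: q1=F, q2=T.

Satisfiable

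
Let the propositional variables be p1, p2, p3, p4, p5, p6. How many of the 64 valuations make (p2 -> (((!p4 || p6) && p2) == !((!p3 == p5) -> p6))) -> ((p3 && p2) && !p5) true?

26

Initial set: {T ((p2 -> (((!p4 || p6) && p2) == !((!p3 == p5) -> p6))) -> ((p3 && p2) && !p5))}.
T ((p2 -> (((!p4 || p6) && p2) == !((!p3 == p5) -> p6))) -> ((p3 && p2) && !p5)): β-rule — branch into F (p2 -> (((!p4 || p6) && p2) == !((!p3 == p5) -> p6)))  //  T ((p3 && p2) && !p5).
  branch 1 (add F (p2 -> (((!p4 || p6) && p2) == !((!p3 == p5) -> p6)))):
    F (p2 -> (((!p4 || p6) && p2) == !((!p3 == p5) -> p6))): α-rule — add T p2, F (((!p4 || p6) && p2) == !((!p3 == p5) -> p6)).
    F (((!p4 || p6) && p2) == !((!p3 == p5) -> p6)): β-rule — branch into T ((!p4 || p6) && p2), F !((!p3 == p5) -> p6)  //  F ((!p4 || p6) && p2), T !((!p3 == p5) -> p6).
      branch 1.1 (add T ((!p4 || p6) && p2), F !((!p3 == p5) -> p6)):
        T ((!p4 || p6) && p2): α-rule — add T (!p4 || p6), T p2.
        F !((!p3 == p5) -> p6): β-rule — branch into F (!p3 == p5)  //  T p6.
          branch 1.1.1 (add F (!p3 == p5)):
            T (!p4 || p6): β-rule — branch into T !p4  //  T p6.
              branch 1.1.1.1 (add T !p4):
                F (!p3 == p5): β-rule — branch into T !p3, F p5  //  F !p3, T p5.
                  branch 1.1.1.1.1 (add T !p3, F p5):
                    ○ open, literals {p2=1, p3=0, p4=0, p5=0}.
                  branch 1.1.1.1.2 (add F !p3, T p5):
                    ○ open, literals {p2=1, p3=1, p4=0, p5=1}.
              branch 1.1.1.2 (add T p6):
                F (!p3 == p5): β-rule — branch into T !p3, F p5  //  F !p3, T p5.
                  branch 1.1.1.2.1 (add T !p3, F p5):
                    ○ open, literals {p2=1, p3=0, p5=0, p6=1}.
                  branch 1.1.1.2.2 (add F !p3, T p5):
                    ○ open, literals {p2=1, p3=1, p5=1, p6=1}.
          branch 1.1.2 (add T p6):
            T (!p4 || p6): β-rule — branch into T !p4  //  T p6.
              branch 1.1.2.1 (add T !p4):
                ○ open, literals {p2=1, p4=0, p6=1}.
              branch 1.1.2.2 (add T p6):
                ○ open, literals {p2=1, p6=1}.
      branch 1.2 (add F ((!p4 || p6) && p2), T !((!p3 == p5) -> p6)):
        T !((!p3 == p5) -> p6): α-rule — add T (!p3 == p5), F p6.
        F ((!p4 || p6) && p2): β-rule — branch into F (!p4 || p6)  //  F p2.
          branch 1.2.1 (add F (!p4 || p6)):
            F (!p4 || p6): α-rule — add F !p4, F p6.
            T (!p3 == p5): β-rule — branch into T !p3, T p5  //  F !p3, F p5.
              branch 1.2.1.1 (add T !p3, T p5):
                ○ open, literals {p2=1, p3=0, p4=1, p5=1, p6=0}.
              branch 1.2.1.2 (add F !p3, F p5):
                ○ open, literals {p2=1, p3=1, p4=1, p5=0, p6=0}.
          branch 1.2.2 (add F p2):
            × closes — contains both p2 and !p2.
  branch 2 (add T ((p3 && p2) && !p5)):
    T ((p3 && p2) && !p5): α-rule — add T (p3 && p2), T !p5.
    T (p3 && p2): α-rule — add T p3, T p2.
    ○ open, literals {p2=1, p3=1, p5=0}.
1 branch closed, 9 open.
Each open branch fixes some atoms; the unmentioned ones are free. Counting distinct full assignments: branch {p2=1, p3=0, p4=0, p5=0} (p1, p6) contributes 4 new; branch {p2=1, p3=1, p4=0, p5=1} (p1, p6) contributes 4 new; branch {p2=1, p3=0, p5=0, p6=1} (p1, p4) contributes 2 new; branch {p2=1, p3=1, p5=1, p6=1} (p1, p4) contributes 2 new; branch {p2=1, p4=0, p6=1} (p1, p3, p5) contributes 4 new; branch {p2=1, p6=1} (p1, p3, p4, p5) contributes 4 new; branch {p2=1, p3=0, p4=1, p5=1, p6=0} (p1) contributes 2 new; branch {p2=1, p3=1, p4=1, p5=0, p6=0} (p1) contributes 2 new; branch {p2=1, p3=1, p5=0} (p1, p4, p6) contributes 2 new. Total: 26.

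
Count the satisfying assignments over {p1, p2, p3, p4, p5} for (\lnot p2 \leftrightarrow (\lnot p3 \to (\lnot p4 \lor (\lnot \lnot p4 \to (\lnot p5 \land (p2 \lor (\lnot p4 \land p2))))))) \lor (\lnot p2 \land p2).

14

Initial set: {((\lnot p2 \leftrightarrow (\lnot p3 \to (\lnot p4 \lor (\lnot \lnot p4 \to (\lnot p5 \land (p2 \lor (\lnot p4 \land p2))))))) \lor (\lnot p2 \land p2))}.
((\lnot p2 \leftrightarrow (\lnot p3 \to (\lnot p4 \lor (\lnot \lnot p4 \to (\lnot p5 \land (p2 \lor (\lnot p4 \land p2))))))) \lor (\lnot p2 \land p2)): β-rule — branch into (\lnot p2 \leftrightarrow (\lnot p3 \to (\lnot p4 \lor (\lnot \lnot p4 \to (\lnot p5 \land (p2 \lor (\lnot p4 \land p2)))))))  //  (\lnot p2 \land p2).
  branch 1 (add (\lnot p2 \leftrightarrow (\lnot p3 \to (\lnot p4 \lor (\lnot \lnot p4 \to (\lnot p5 \land (p2 \lor (\lnot p4 \land p2)))))))):
    (\lnot p2 \leftrightarrow (\lnot p3 \to (\lnot p4 \lor (\lnot \lnot p4 \to (\lnot p5 \land (p2 \lor (\lnot p4 \land p2))))))): β-rule — branch into \lnot p2, (\lnot p3 \to (\lnot p4 \lor (\lnot \lnot p4 \to (\lnot p5 \land (p2 \lor (\lnot p4 \land p2))))))  //  \lnot \lnot p2, \lnot (\lnot p3 \to (\lnot p4 \lor (\lnot \lnot p4 \to (\lnot p5 \land (p2 \lor (\lnot p4 \land p2)))))).
      branch 1.1 (add \lnot p2, (\lnot p3 \to (\lnot p4 \lor (\lnot \lnot p4 \to (\lnot p5 \land (p2 \lor (\lnot p4 \land p2))))))):
        (\lnot p3 \to (\lnot p4 \lor (\lnot \lnot p4 \to (\lnot p5 \land (p2 \lor (\lnot p4 \land p2)))))): β-rule — branch into \lnot \lnot p3  //  (\lnot p4 \lor (\lnot \lnot p4 \to (\lnot p5 \land (p2 \lor (\lnot p4 \land p2))))).
          branch 1.1.1 (add \lnot \lnot p3):
            ○ open, literals {p2=false, p3=true}.
          branch 1.1.2 (add (\lnot p4 \lor (\lnot \lnot p4 \to (\lnot p5 \land (p2 \lor (\lnot p4 \land p2)))))):
            (\lnot p4 \lor (\lnot \lnot p4 \to (\lnot p5 \land (p2 \lor (\lnot p4 \land p2))))): β-rule — branch into \lnot p4  //  (\lnot \lnot p4 \to (\lnot p5 \land (p2 \lor (\lnot p4 \land p2)))).
              branch 1.1.2.1 (add \lnot p4):
                ○ open, literals {p2=false, p4=false}.
              branch 1.1.2.2 (add (\lnot \lnot p4 \to (\lnot p5 \land (p2 \lor (\lnot p4 \land p2))))):
                (\lnot \lnot p4 \to (\lnot p5 \land (p2 \lor (\lnot p4 \land p2)))): β-rule — branch into \lnot \lnot \lnot p4  //  (\lnot p5 \land (p2 \lor (\lnot p4 \land p2))).
                  branch 1.1.2.2.1 (add \lnot \lnot \lnot p4):
                    \lnot \lnot \lnot p4: drop double negation, giving \lnot p4.
                    ○ open, literals {p2=false, p4=false}.
                  branch 1.1.2.2.2 (add (\lnot p5 \land (p2 \lor (\lnot p4 \land p2)))):
                    (\lnot p5 \land (p2 \lor (\lnot p4 \land p2))): α-rule — add \lnot p5, (p2 \lor (\lnot p4 \land p2)).
                    (p2 \lor (\lnot p4 \land p2)): β-rule — branch into p2  //  (\lnot p4 \land p2).
                      branch 1.1.2.2.2.1 (add p2):
                        × closes — contains both p2 and \lnot p2.
                      branch 1.1.2.2.2.2 (add (\lnot p4 \land p2)):
                        (\lnot p4 \land p2): α-rule — add \lnot p4, p2.
                        × closes — contains both p2 and \lnot p2.
      branch 1.2 (add \lnot \lnot p2, \lnot (\lnot p3 \to (\lnot p4 \lor (\lnot \lnot p4 \to (\lnot p5 \land (p2 \lor (\lnot p4 \land p2))))))):
        \lnot (\lnot p3 \to (\lnot p4 \lor (\lnot \lnot p4 \to (\lnot p5 \land (p2 \lor (\lnot p4 \land p2)))))): α-rule — add \lnot p3, \lnot (\lnot p4 \lor (\lnot \lnot p4 \to (\lnot p5 \land (p2 \lor (\lnot p4 \land p2))))).
        \lnot (\lnot p4 \lor (\lnot \lnot p4 \to (\lnot p5 \land (p2 \lor (\lnot p4 \land p2))))): α-rule — add \lnot \lnot p4, \lnot (\lnot \lnot p4 \to (\lnot p5 \land (p2 \lor (\lnot p4 \land p2)))).
        \lnot (\lnot \lnot p4 \to (\lnot p5 \land (p2 \lor (\lnot p4 \land p2)))): α-rule — add \lnot \lnot p4, \lnot (\lnot p5 \land (p2 \lor (\lnot p4 \land p2))).
        \lnot \lnot p4: drop double negation, giving p4.
        \lnot (\lnot p5 \land (p2 \lor (\lnot p4 \land p2))): β-rule — branch into \lnot \lnot p5  //  \lnot (p2 \lor (\lnot p4 \land p2)).
          branch 1.2.1 (add \lnot \lnot p5):
            ○ open, literals {p2=true, p3=false, p4=true, p5=true}.
          branch 1.2.2 (add \lnot (p2 \lor (\lnot p4 \land p2))):
            \lnot (p2 \lor (\lnot p4 \land p2)): α-rule — add \lnot p2, \lnot (\lnot p4 \land p2).
            × closes — contains both p2 and \lnot p2.
  branch 2 (add (\lnot p2 \land p2)):
    (\lnot p2 \land p2): α-rule — add \lnot p2, p2.
    × closes — contains both p2 and \lnot p2.
4 branches closed, 4 open.
Each open branch fixes some atoms; the unmentioned ones are free. Counting distinct full assignments: branch {p2=false, p3=true} (p1, p4, p5) contributes 8 new; branch {p2=false, p4=false} (p1, p3, p5) contributes 4 new; branch {p2=false, p4=false} (p1, p3, p5) contributes 0 new; branch {p2=true, p3=false, p4=true, p5=true} (p1) contributes 2 new. Total: 14.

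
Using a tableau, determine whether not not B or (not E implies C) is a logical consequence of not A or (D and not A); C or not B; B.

Yes

Initial set: {T (not A or (D and not A)); T (C or not B); T B; F (not not B or (not E implies C))}.
F (not not B or (not E implies C)): α-rule — add F not not B, F (not E implies C).
F not not B: drop double negation, giving F B.
× closes — contains both B and not B.
All 1 branch closes.
Every branch closed, so the premises entail the conclusion.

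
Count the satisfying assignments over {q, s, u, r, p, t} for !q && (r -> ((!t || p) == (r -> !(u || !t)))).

Initial set: {(!q && (r -> ((!t || p) == (r -> !(u || !t)))))}.
(!q && (r -> ((!t || p) == (r -> !(u || !t))))): α-rule — add !q, (r -> ((!t || p) == (r -> !(u || !t)))).
(r -> ((!t || p) == (r -> !(u || !t)))): β-rule — branch into !r  //  ((!t || p) == (r -> !(u || !t))).
  branch 1 (add !r):
    ○ open, literals {q=F, r=F}.
  branch 2 (add ((!t || p) == (r -> !(u || !t)))):
    ((!t || p) == (r -> !(u || !t))): β-rule — branch into (!t || p), (r -> !(u || !t))  //  !(!t || p), !(r -> !(u || !t)).
      branch 2.1 (add (!t || p), (r -> !(u || !t))):
        (!t || p): β-rule — branch into !t  //  p.
          branch 2.1.1 (add !t):
            (r -> !(u || !t)): β-rule — branch into !r  //  !(u || !t).
              branch 2.1.1.1 (add !r):
                ○ open, literals {q=F, r=F, t=F}.
              branch 2.1.1.2 (add !(u || !t)):
                !(u || !t): α-rule — add !u, !!t.
                × closes — contains both t and !t.
          branch 2.1.2 (add p):
            (r -> !(u || !t)): β-rule — branch into !r  //  !(u || !t).
              branch 2.1.2.1 (add !r):
                ○ open, literals {p=T, q=F, r=F}.
              branch 2.1.2.2 (add !(u || !t)):
                !(u || !t): α-rule — add !u, !!t.
                ○ open, literals {p=T, q=F, t=T, u=F}.
      branch 2.2 (add !(!t || p), !(r -> !(u || !t))):
        !(!t || p): α-rule — add !!t, !p.
        !(r -> !(u || !t)): α-rule — add r, !!(u || !t).
        !!(u || !t): β-rule — branch into u  //  !t.
          branch 2.2.1 (add u):
            ○ open, literals {p=F, q=F, r=T, t=T, u=T}.
          branch 2.2.2 (add !t):
            × closes — contains both t and !t.
2 branches closed, 5 open.
Each open branch fixes some atoms; the unmentioned ones are free. Counting distinct full assignments: branch {q=F, r=F} (s, u, p, t) contributes 16 new; branch {q=F, r=F, t=F} (s, u, p) contributes 0 new; branch {p=T, q=F, r=F} (s, u, t) contributes 0 new; branch {p=T, q=F, t=T, u=F} (s, r) contributes 2 new; branch {p=F, q=F, r=T, t=T, u=T} (s) contributes 2 new. Total: 20.

20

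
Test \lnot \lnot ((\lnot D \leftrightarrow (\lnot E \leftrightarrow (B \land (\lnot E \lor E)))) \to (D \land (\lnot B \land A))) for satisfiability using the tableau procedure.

Satisfiable

Initial set: {\lnot \lnot ((\lnot D \leftrightarrow (\lnot E \leftrightarrow (B \land (\lnot E \lor E)))) \to (D \land (\lnot B \land A)))}.
\lnot \lnot ((\lnot D \leftrightarrow (\lnot E \leftrightarrow (B \land (\lnot E \lor E)))) \to (D \land (\lnot B \land A))): drop double negation, giving ((\lnot D \leftrightarrow (\lnot E \leftrightarrow (B \land (\lnot E \lor E)))) \to (D \land (\lnot B \land A))).
((\lnot D \leftrightarrow (\lnot E \leftrightarrow (B \land (\lnot E \lor E)))) \to (D \land (\lnot B \land A))): β-rule — branch into \lnot (\lnot D \leftrightarrow (\lnot E \leftrightarrow (B \land (\lnot E \lor E))))  //  (D \land (\lnot B \land A)).
  branch 1 (add \lnot (\lnot D \leftrightarrow (\lnot E \leftrightarrow (B \land (\lnot E \lor E))))):
    \lnot (\lnot D \leftrightarrow (\lnot E \leftrightarrow (B \land (\lnot E \lor E)))): β-rule — branch into \lnot D, \lnot (\lnot E \leftrightarrow (B \land (\lnot E \lor E)))  //  \lnot \lnot D, (\lnot E \leftrightarrow (B \land (\lnot E \lor E))).
      branch 1.1 (add \lnot D, \lnot (\lnot E \leftrightarrow (B \land (\lnot E \lor E)))):
        \lnot (\lnot E \leftrightarrow (B \land (\lnot E \lor E))): β-rule — branch into \lnot E, \lnot (B \land (\lnot E \lor E))  //  \lnot \lnot E, (B \land (\lnot E \lor E)).
          branch 1.1.1 (add \lnot E, \lnot (B \land (\lnot E \lor E))):
            \lnot (B \land (\lnot E \lor E)): β-rule — branch into \lnot B  //  \lnot (\lnot E \lor E).
              branch 1.1.1.1 (add \lnot B):
                ○ open, literals {B=0, D=0, E=0}.
              branch 1.1.1.2 (add \lnot (\lnot E \lor E)):
                \lnot (\lnot E \lor E): α-rule — add \lnot \lnot E, \lnot E.
                × closes — contains both E and \lnot E.
          branch 1.1.2 (add \lnot \lnot E, (B \land (\lnot E \lor E))):
            (B \land (\lnot E \lor E)): α-rule — add B, (\lnot E \lor E).
            (\lnot E \lor E): β-rule — branch into \lnot E  //  E.
              branch 1.1.2.1 (add \lnot E):
                × closes — contains both E and \lnot E.
              branch 1.1.2.2 (add E):
                ○ open, literals {B=1, D=0, E=1}.
      branch 1.2 (add \lnot \lnot D, (\lnot E \leftrightarrow (B \land (\lnot E \lor E)))):
        (\lnot E \leftrightarrow (B \land (\lnot E \lor E))): β-rule — branch into \lnot E, (B \land (\lnot E \lor E))  //  \lnot \lnot E, \lnot (B \land (\lnot E \lor E)).
          branch 1.2.1 (add \lnot E, (B \land (\lnot E \lor E))):
            (B \land (\lnot E \lor E)): α-rule — add B, (\lnot E \lor E).
            (\lnot E \lor E): β-rule — branch into \lnot E  //  E.
              branch 1.2.1.1 (add \lnot E):
                ○ open, literals {B=1, D=1, E=0}.
              branch 1.2.1.2 (add E):
                × closes — contains both E and \lnot E.
          branch 1.2.2 (add \lnot \lnot E, \lnot (B \land (\lnot E \lor E))):
            \lnot (B \land (\lnot E \lor E)): β-rule — branch into \lnot B  //  \lnot (\lnot E \lor E).
              branch 1.2.2.1 (add \lnot B):
                ○ open, literals {B=0, D=1, E=1}.
              branch 1.2.2.2 (add \lnot (\lnot E \lor E)):
                \lnot (\lnot E \lor E): α-rule — add \lnot \lnot E, \lnot E.
                × closes — contains both E and \lnot E.
  branch 2 (add (D \land (\lnot B \land A))):
    (D \land (\lnot B \land A)): α-rule — add D, (\lnot B \land A).
    (\lnot B \land A): α-rule — add \lnot B, A.
    ○ open, literals {A=1, B=0, D=1}.
4 branches closed, 5 open.
An open branch gives a satisfying assignment: B=0, D=0, E=0.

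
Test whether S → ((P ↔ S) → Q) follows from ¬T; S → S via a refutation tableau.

No

Initial set: {T ¬T; T (S → S); F (S → ((P ↔ S) → Q))}.
F (S → ((P ↔ S) → Q)): α-rule — add T S, F ((P ↔ S) → Q).
F ((P ↔ S) → Q): α-rule — add T (P ↔ S), F Q.
T (S → S): β-rule — branch into F S  //  T S.
  branch 1 (add F S):
    × closes — contains both S and ¬S.
  branch 2 (add T S):
    T (P ↔ S): β-rule — branch into T P, T S  //  F P, F S.
      branch 2.1 (add T P, T S):
        ○ open, literals {P=true, Q=false, S=true, T=false}.
      branch 2.2 (add F P, F S):
        × closes — contains both S and ¬S.
2 branches closed, 1 open.
An open branch gives a countermodel: P=true, Q=false, S=true, T=false (unmentioned atoms arbitrary); the premises hold there but the conclusion fails.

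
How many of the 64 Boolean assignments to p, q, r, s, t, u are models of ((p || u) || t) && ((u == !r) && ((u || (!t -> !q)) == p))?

Initial set: {(((p || u) || t) && ((u == !r) && ((u || (!t -> !q)) == p)))}.
(((p || u) || t) && ((u == !r) && ((u || (!t -> !q)) == p))): α-rule — add ((p || u) || t), ((u == !r) && ((u || (!t -> !q)) == p)).
((u == !r) && ((u || (!t -> !q)) == p)): α-rule — add (u == !r), ((u || (!t -> !q)) == p).
((p || u) || t): β-rule — branch into (p || u)  //  t.
  branch 1 (add (p || u)):
    (u == !r): β-rule — branch into u, !r  //  !u, !!r.
      branch 1.1 (add u, !r):
        ((u || (!t -> !q)) == p): β-rule — branch into (u || (!t -> !q)), p  //  !(u || (!t -> !q)), !p.
          branch 1.1.1 (add (u || (!t -> !q)), p):
            (p || u): β-rule — branch into p  //  u.
              branch 1.1.1.1 (add p):
                (u || (!t -> !q)): β-rule — branch into u  //  (!t -> !q).
                  branch 1.1.1.1.1 (add u):
                    ○ open, literals {p=T, r=F, u=T}.
                  branch 1.1.1.1.2 (add (!t -> !q)):
                    (!t -> !q): β-rule — branch into !!t  //  !q.
                      branch 1.1.1.1.2.1 (add !!t):
                        ○ open, literals {p=T, r=F, t=T, u=T}.
                      branch 1.1.1.1.2.2 (add !q):
                        ○ open, literals {p=T, q=F, r=F, u=T}.
              branch 1.1.1.2 (add u):
                (u || (!t -> !q)): β-rule — branch into u  //  (!t -> !q).
                  branch 1.1.1.2.1 (add u):
                    ○ open, literals {p=T, r=F, u=T}.
                  branch 1.1.1.2.2 (add (!t -> !q)):
                    (!t -> !q): β-rule — branch into !!t  //  !q.
                      branch 1.1.1.2.2.1 (add !!t):
                        ○ open, literals {p=T, r=F, t=T, u=T}.
                      branch 1.1.1.2.2.2 (add !q):
                        ○ open, literals {p=T, q=F, r=F, u=T}.
          branch 1.1.2 (add !(u || (!t -> !q)), !p):
            !(u || (!t -> !q)): α-rule — add !u, !(!t -> !q).
            × closes — contains both u and !u.
      branch 1.2 (add !u, !!r):
        ((u || (!t -> !q)) == p): β-rule — branch into (u || (!t -> !q)), p  //  !(u || (!t -> !q)), !p.
          branch 1.2.1 (add (u || (!t -> !q)), p):
            (p || u): β-rule — branch into p  //  u.
              branch 1.2.1.1 (add p):
                (u || (!t -> !q)): β-rule — branch into u  //  (!t -> !q).
                  branch 1.2.1.1.1 (add u):
                    × closes — contains both u and !u.
                  branch 1.2.1.1.2 (add (!t -> !q)):
                    (!t -> !q): β-rule — branch into !!t  //  !q.
                      branch 1.2.1.1.2.1 (add !!t):
                        ○ open, literals {p=T, r=T, t=T, u=F}.
                      branch 1.2.1.1.2.2 (add !q):
                        ○ open, literals {p=T, q=F, r=T, u=F}.
              branch 1.2.1.2 (add u):
                × closes — contains both u and !u.
          branch 1.2.2 (add !(u || (!t -> !q)), !p):
            !(u || (!t -> !q)): α-rule — add !u, !(!t -> !q).
            !(!t -> !q): α-rule — add !t, !!q.
            (p || u): β-rule — branch into p  //  u.
              branch 1.2.2.1 (add p):
                × closes — contains both p and !p.
              branch 1.2.2.2 (add u):
                × closes — contains both u and !u.
  branch 2 (add t):
    (u == !r): β-rule — branch into u, !r  //  !u, !!r.
      branch 2.1 (add u, !r):
        ((u || (!t -> !q)) == p): β-rule — branch into (u || (!t -> !q)), p  //  !(u || (!t -> !q)), !p.
          branch 2.1.1 (add (u || (!t -> !q)), p):
            (u || (!t -> !q)): β-rule — branch into u  //  (!t -> !q).
              branch 2.1.1.1 (add u):
                ○ open, literals {p=T, r=F, t=T, u=T}.
              branch 2.1.1.2 (add (!t -> !q)):
                (!t -> !q): β-rule — branch into !!t  //  !q.
                  branch 2.1.1.2.1 (add !!t):
                    ○ open, literals {p=T, r=F, t=T, u=T}.
                  branch 2.1.1.2.2 (add !q):
                    ○ open, literals {p=T, q=F, r=F, t=T, u=T}.
          branch 2.1.2 (add !(u || (!t -> !q)), !p):
            !(u || (!t -> !q)): α-rule — add !u, !(!t -> !q).
            × closes — contains both u and !u.
      branch 2.2 (add !u, !!r):
        ((u || (!t -> !q)) == p): β-rule — branch into (u || (!t -> !q)), p  //  !(u || (!t -> !q)), !p.
          branch 2.2.1 (add (u || (!t -> !q)), p):
            (u || (!t -> !q)): β-rule — branch into u  //  (!t -> !q).
              branch 2.2.1.1 (add u):
                × closes — contains both u and !u.
              branch 2.2.1.2 (add (!t -> !q)):
                (!t -> !q): β-rule — branch into !!t  //  !q.
                  branch 2.2.1.2.1 (add !!t):
                    ○ open, literals {p=T, r=T, t=T, u=F}.
                  branch 2.2.1.2.2 (add !q):
                    ○ open, literals {p=T, q=F, r=T, t=T, u=F}.
          branch 2.2.2 (add !(u || (!t -> !q)), !p):
            !(u || (!t -> !q)): α-rule — add !u, !(!t -> !q).
            !(!t -> !q): α-rule — add !t, !!q.
            × closes — contains both t and !t.
8 branches closed, 13 open.
Each open branch fixes some atoms; the unmentioned ones are free. Counting distinct full assignments: branch {p=T, r=F, u=T} (q, s, t) contributes 8 new; branch {p=T, r=F, t=T, u=T} (q, s) contributes 0 new; branch {p=T, q=F, r=F, u=T} (s, t) contributes 0 new; branch {p=T, r=F, u=T} (q, s, t) contributes 0 new; branch {p=T, r=F, t=T, u=T} (q, s) contributes 0 new; branch {p=T, q=F, r=F, u=T} (s, t) contributes 0 new; branch {p=T, r=T, t=T, u=F} (q, s) contributes 4 new; branch {p=T, q=F, r=T, u=F} (s, t) contributes 2 new; branch {p=T, r=F, t=T, u=T} (q, s) contributes 0 new; branch {p=T, r=F, t=T, u=T} (q, s) contributes 0 new; branch {p=T, q=F, r=F, t=T, u=T} (s) contributes 0 new; branch {p=T, r=T, t=T, u=F} (q, s) contributes 0 new; branch {p=T, q=F, r=T, t=T, u=F} (s) contributes 0 new. Total: 14.

14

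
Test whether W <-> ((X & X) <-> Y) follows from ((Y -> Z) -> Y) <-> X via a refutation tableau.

No

Initial set: {T (((Y -> Z) -> Y) <-> X); F (W <-> ((X & X) <-> Y))}.
T (((Y -> Z) -> Y) <-> X): β-rule — branch into T ((Y -> Z) -> Y), T X  //  F ((Y -> Z) -> Y), F X.
  branch 1 (add T ((Y -> Z) -> Y), T X):
    F (W <-> ((X & X) <-> Y)): β-rule — branch into T W, F ((X & X) <-> Y)  //  F W, T ((X & X) <-> Y).
      branch 1.1 (add T W, F ((X & X) <-> Y)):
        T ((Y -> Z) -> Y): β-rule — branch into F (Y -> Z)  //  T Y.
          branch 1.1.1 (add F (Y -> Z)):
            F (Y -> Z): α-rule — add T Y, F Z.
            F ((X & X) <-> Y): β-rule — branch into T (X & X), F Y  //  F (X & X), T Y.
              branch 1.1.1.1 (add T (X & X), F Y):
                × closes — contains both Y and ~Y.
              branch 1.1.1.2 (add F (X & X), T Y):
                F (X & X): β-rule — branch into F X  //  F X.
                  branch 1.1.1.2.1 (add F X):
                    × closes — contains both X and ~X.
                  branch 1.1.1.2.2 (add F X):
                    × closes — contains both X and ~X.
          branch 1.1.2 (add T Y):
            F ((X & X) <-> Y): β-rule — branch into T (X & X), F Y  //  F (X & X), T Y.
              branch 1.1.2.1 (add T (X & X), F Y):
                × closes — contains both Y and ~Y.
              branch 1.1.2.2 (add F (X & X), T Y):
                F (X & X): β-rule — branch into F X  //  F X.
                  branch 1.1.2.2.1 (add F X):
                    × closes — contains both X and ~X.
                  branch 1.1.2.2.2 (add F X):
                    × closes — contains both X and ~X.
      branch 1.2 (add F W, T ((X & X) <-> Y)):
        T ((Y -> Z) -> Y): β-rule — branch into F (Y -> Z)  //  T Y.
          branch 1.2.1 (add F (Y -> Z)):
            F (Y -> Z): α-rule — add T Y, F Z.
            T ((X & X) <-> Y): β-rule — branch into T (X & X), T Y  //  F (X & X), F Y.
              branch 1.2.1.1 (add T (X & X), T Y):
                T (X & X): α-rule — add T X, T X.
                ○ open, literals {W=false, X=true, Y=true, Z=false}.
              branch 1.2.1.2 (add F (X & X), F Y):
                × closes — contains both Y and ~Y.
          branch 1.2.2 (add T Y):
            T ((X & X) <-> Y): β-rule — branch into T (X & X), T Y  //  F (X & X), F Y.
              branch 1.2.2.1 (add T (X & X), T Y):
                T (X & X): α-rule — add T X, T X.
                ○ open, literals {W=false, X=true, Y=true}.
              branch 1.2.2.2 (add F (X & X), F Y):
                × closes — contains both Y and ~Y.
  branch 2 (add F ((Y -> Z) -> Y), F X):
    F ((Y -> Z) -> Y): α-rule — add T (Y -> Z), F Y.
    F (W <-> ((X & X) <-> Y)): β-rule — branch into T W, F ((X & X) <-> Y)  //  F W, T ((X & X) <-> Y).
      branch 2.1 (add T W, F ((X & X) <-> Y)):
        T (Y -> Z): β-rule — branch into F Y  //  T Z.
          branch 2.1.1 (add F Y):
            F ((X & X) <-> Y): β-rule — branch into T (X & X), F Y  //  F (X & X), T Y.
              branch 2.1.1.1 (add T (X & X), F Y):
                T (X & X): α-rule — add T X, T X.
                × closes — contains both X and ~X.
              branch 2.1.1.2 (add F (X & X), T Y):
                × closes — contains both Y and ~Y.
          branch 2.1.2 (add T Z):
            F ((X & X) <-> Y): β-rule — branch into T (X & X), F Y  //  F (X & X), T Y.
              branch 2.1.2.1 (add T (X & X), F Y):
                T (X & X): α-rule — add T X, T X.
                × closes — contains both X and ~X.
              branch 2.1.2.2 (add F (X & X), T Y):
                × closes — contains both Y and ~Y.
      branch 2.2 (add F W, T ((X & X) <-> Y)):
        T (Y -> Z): β-rule — branch into F Y  //  T Z.
          branch 2.2.1 (add F Y):
            T ((X & X) <-> Y): β-rule — branch into T (X & X), T Y  //  F (X & X), F Y.
              branch 2.2.1.1 (add T (X & X), T Y):
                × closes — contains both Y and ~Y.
              branch 2.2.1.2 (add F (X & X), F Y):
                F (X & X): β-rule — branch into F X  //  F X.
                  branch 2.2.1.2.1 (add F X):
                    ○ open, literals {W=false, X=false, Y=false}.
                  branch 2.2.1.2.2 (add F X):
                    ○ open, literals {W=false, X=false, Y=false}.
          branch 2.2.2 (add T Z):
            T ((X & X) <-> Y): β-rule — branch into T (X & X), T Y  //  F (X & X), F Y.
              branch 2.2.2.1 (add T (X & X), T Y):
                × closes — contains both Y and ~Y.
              branch 2.2.2.2 (add F (X & X), F Y):
                F (X & X): β-rule — branch into F X  //  F X.
                  branch 2.2.2.2.1 (add F X):
                    ○ open, literals {W=false, X=false, Y=false, Z=true}.
                  branch 2.2.2.2.2 (add F X):
                    ○ open, literals {W=false, X=false, Y=false, Z=true}.
14 branches closed, 6 open.
An open branch gives a countermodel: W=false, X=true, Y=true, Z=false (unmentioned atoms arbitrary); the premises hold there but the conclusion fails.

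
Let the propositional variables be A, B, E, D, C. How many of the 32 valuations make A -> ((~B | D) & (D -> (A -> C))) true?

24

Initial set: {(A -> ((~B | D) & (D -> (A -> C))))}.
(A -> ((~B | D) & (D -> (A -> C)))): β-rule — branch into ~A  //  ((~B | D) & (D -> (A -> C))).
  branch 1 (add ~A):
    ○ open, literals {A=0}.
  branch 2 (add ((~B | D) & (D -> (A -> C)))):
    ((~B | D) & (D -> (A -> C))): α-rule — add (~B | D), (D -> (A -> C)).
    (~B | D): β-rule — branch into ~B  //  D.
      branch 2.1 (add ~B):
        (D -> (A -> C)): β-rule — branch into ~D  //  (A -> C).
          branch 2.1.1 (add ~D):
            ○ open, literals {B=0, D=0}.
          branch 2.1.2 (add (A -> C)):
            (A -> C): β-rule — branch into ~A  //  C.
              branch 2.1.2.1 (add ~A):
                ○ open, literals {A=0, B=0}.
              branch 2.1.2.2 (add C):
                ○ open, literals {B=0, C=1}.
      branch 2.2 (add D):
        (D -> (A -> C)): β-rule — branch into ~D  //  (A -> C).
          branch 2.2.1 (add ~D):
            × closes — contains both D and ~D.
          branch 2.2.2 (add (A -> C)):
            (A -> C): β-rule — branch into ~A  //  C.
              branch 2.2.2.1 (add ~A):
                ○ open, literals {A=0, D=1}.
              branch 2.2.2.2 (add C):
                ○ open, literals {C=1, D=1}.
1 branch closed, 6 open.
Each open branch fixes some atoms; the unmentioned ones are free. Counting distinct full assignments: branch {A=0} (B, E, D, C) contributes 16 new; branch {B=0, D=0} (A, E, C) contributes 4 new; branch {A=0, B=0} (E, D, C) contributes 0 new; branch {B=0, C=1} (A, E, D) contributes 2 new; branch {A=0, D=1} (B, E, C) contributes 0 new; branch {C=1, D=1} (A, B, E) contributes 2 new. Total: 24.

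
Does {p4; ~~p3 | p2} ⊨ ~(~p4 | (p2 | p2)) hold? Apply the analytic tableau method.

No

Initial set: {p4; (~~p3 | p2); ~~(~p4 | (p2 | p2))}.
(~~p3 | p2): β-rule — branch into ~~p3  //  p2.
  branch 1 (add ~~p3):
    ~~p3: drop double negation, giving p3.
    ~~(~p4 | (p2 | p2)): β-rule — branch into ~p4  //  (p2 | p2).
      branch 1.1 (add ~p4):
        × closes — contains both p4 and ~p4.
      branch 1.2 (add (p2 | p2)):
        (p2 | p2): β-rule — branch into p2  //  p2.
          branch 1.2.1 (add p2):
            ○ open, literals {p2=1, p3=1, p4=1}.
          branch 1.2.2 (add p2):
            ○ open, literals {p2=1, p3=1, p4=1}.
  branch 2 (add p2):
    ~~(~p4 | (p2 | p2)): β-rule — branch into ~p4  //  (p2 | p2).
      branch 2.1 (add ~p4):
        × closes — contains both p4 and ~p4.
      branch 2.2 (add (p2 | p2)):
        (p2 | p2): β-rule — branch into p2  //  p2.
          branch 2.2.1 (add p2):
            ○ open, literals {p2=1, p4=1}.
          branch 2.2.2 (add p2):
            ○ open, literals {p2=1, p4=1}.
2 branches closed, 4 open.
An open branch gives a countermodel: p2=1, p3=1, p4=1 (unmentioned atoms arbitrary); the premises hold there but the conclusion fails.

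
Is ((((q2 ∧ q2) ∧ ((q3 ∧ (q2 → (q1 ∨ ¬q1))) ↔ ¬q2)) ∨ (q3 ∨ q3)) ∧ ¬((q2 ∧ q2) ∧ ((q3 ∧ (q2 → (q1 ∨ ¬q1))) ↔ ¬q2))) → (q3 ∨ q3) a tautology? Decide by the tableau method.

Assume the negation and expand:
Initial set: {¬(((((q2 ∧ q2) ∧ ((q3 ∧ (q2 → (q1 ∨ ¬q1))) ↔ ¬q2)) ∨ (q3 ∨ q3)) ∧ ¬((q2 ∧ q2) ∧ ((q3 ∧ (q2 → (q1 ∨ ¬q1))) ↔ ¬q2))) → (q3 ∨ q3))}.
¬(((((q2 ∧ q2) ∧ ((q3 ∧ (q2 → (q1 ∨ ¬q1))) ↔ ¬q2)) ∨ (q3 ∨ q3)) ∧ ¬((q2 ∧ q2) ∧ ((q3 ∧ (q2 → (q1 ∨ ¬q1))) ↔ ¬q2))) → (q3 ∨ q3)): α-rule — add ((((q2 ∧ q2) ∧ ((q3 ∧ (q2 → (q1 ∨ ¬q1))) ↔ ¬q2)) ∨ (q3 ∨ q3)) ∧ ¬((q2 ∧ q2) ∧ ((q3 ∧ (q2 → (q1 ∨ ¬q1))) ↔ ¬q2))), ¬(q3 ∨ q3).
((((q2 ∧ q2) ∧ ((q3 ∧ (q2 → (q1 ∨ ¬q1))) ↔ ¬q2)) ∨ (q3 ∨ q3)) ∧ ¬((q2 ∧ q2) ∧ ((q3 ∧ (q2 → (q1 ∨ ¬q1))) ↔ ¬q2))): α-rule — add (((q2 ∧ q2) ∧ ((q3 ∧ (q2 → (q1 ∨ ¬q1))) ↔ ¬q2)) ∨ (q3 ∨ q3)), ¬((q2 ∧ q2) ∧ ((q3 ∧ (q2 → (q1 ∨ ¬q1))) ↔ ¬q2)).
¬(q3 ∨ q3): α-rule — add ¬q3, ¬q3.
(((q2 ∧ q2) ∧ ((q3 ∧ (q2 → (q1 ∨ ¬q1))) ↔ ¬q2)) ∨ (q3 ∨ q3)): β-rule — branch into ((q2 ∧ q2) ∧ ((q3 ∧ (q2 → (q1 ∨ ¬q1))) ↔ ¬q2))  //  (q3 ∨ q3).
  branch 1 (add ((q2 ∧ q2) ∧ ((q3 ∧ (q2 → (q1 ∨ ¬q1))) ↔ ¬q2))):
    ((q2 ∧ q2) ∧ ((q3 ∧ (q2 → (q1 ∨ ¬q1))) ↔ ¬q2)): α-rule — add (q2 ∧ q2), ((q3 ∧ (q2 → (q1 ∨ ¬q1))) ↔ ¬q2).
    (q2 ∧ q2): α-rule — add q2, q2.
    ¬((q2 ∧ q2) ∧ ((q3 ∧ (q2 → (q1 ∨ ¬q1))) ↔ ¬q2)): β-rule — branch into ¬(q2 ∧ q2)  //  ¬((q3 ∧ (q2 → (q1 ∨ ¬q1))) ↔ ¬q2).
      branch 1.1 (add ¬(q2 ∧ q2)):
        ((q3 ∧ (q2 → (q1 ∨ ¬q1))) ↔ ¬q2): β-rule — branch into (q3 ∧ (q2 → (q1 ∨ ¬q1))), ¬q2  //  ¬(q3 ∧ (q2 → (q1 ∨ ¬q1))), ¬¬q2.
          branch 1.1.1 (add (q3 ∧ (q2 → (q1 ∨ ¬q1))), ¬q2):
            × closes — contains both q2 and ¬q2.
          branch 1.1.2 (add ¬(q3 ∧ (q2 → (q1 ∨ ¬q1))), ¬¬q2):
            ¬(q2 ∧ q2): β-rule — branch into ¬q2  //  ¬q2.
              branch 1.1.2.1 (add ¬q2):
                × closes — contains both q2 and ¬q2.
              branch 1.1.2.2 (add ¬q2):
                × closes — contains both q2 and ¬q2.
      branch 1.2 (add ¬((q3 ∧ (q2 → (q1 ∨ ¬q1))) ↔ ¬q2)):
        ((q3 ∧ (q2 → (q1 ∨ ¬q1))) ↔ ¬q2): β-rule — branch into (q3 ∧ (q2 → (q1 ∨ ¬q1))), ¬q2  //  ¬(q3 ∧ (q2 → (q1 ∨ ¬q1))), ¬¬q2.
          branch 1.2.1 (add (q3 ∧ (q2 → (q1 ∨ ¬q1))), ¬q2):
            × closes — contains both q2 and ¬q2.
          branch 1.2.2 (add ¬(q3 ∧ (q2 → (q1 ∨ ¬q1))), ¬¬q2):
            ¬((q3 ∧ (q2 → (q1 ∨ ¬q1))) ↔ ¬q2): β-rule — branch into (q3 ∧ (q2 → (q1 ∨ ¬q1))), ¬¬q2  //  ¬(q3 ∧ (q2 → (q1 ∨ ¬q1))), ¬q2.
              branch 1.2.2.1 (add (q3 ∧ (q2 → (q1 ∨ ¬q1))), ¬¬q2):
                (q3 ∧ (q2 → (q1 ∨ ¬q1))): α-rule — add q3, (q2 → (q1 ∨ ¬q1)).
                × closes — contains both q3 and ¬q3.
              branch 1.2.2.2 (add ¬(q3 ∧ (q2 → (q1 ∨ ¬q1))), ¬q2):
                × closes — contains both q2 and ¬q2.
  branch 2 (add (q3 ∨ q3)):
    ¬((q2 ∧ q2) ∧ ((q3 ∧ (q2 → (q1 ∨ ¬q1))) ↔ ¬q2)): β-rule — branch into ¬(q2 ∧ q2)  //  ¬((q3 ∧ (q2 → (q1 ∨ ¬q1))) ↔ ¬q2).
      branch 2.1 (add ¬(q2 ∧ q2)):
        (q3 ∨ q3): β-rule — branch into q3  //  q3.
          branch 2.1.1 (add q3):
            × closes — contains both q3 and ¬q3.
          branch 2.1.2 (add q3):
            × closes — contains both q3 and ¬q3.
      branch 2.2 (add ¬((q3 ∧ (q2 → (q1 ∨ ¬q1))) ↔ ¬q2)):
        (q3 ∨ q3): β-rule — branch into q3  //  q3.
          branch 2.2.1 (add q3):
            × closes — contains both q3 and ¬q3.
          branch 2.2.2 (add q3):
            × closes — contains both q3 and ¬q3.
All 10 branches close.
Every branch closed, so the negation is unsatisfiable and the formula is valid.

Valid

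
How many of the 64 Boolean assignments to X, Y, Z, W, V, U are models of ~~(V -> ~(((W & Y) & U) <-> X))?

48

Initial set: {~~(V -> ~(((W & Y) & U) <-> X))}.
~~(V -> ~(((W & Y) & U) <-> X)): drop double negation, giving (V -> ~(((W & Y) & U) <-> X)).
(V -> ~(((W & Y) & U) <-> X)): β-rule — branch into ~V  //  ~(((W & Y) & U) <-> X).
  branch 1 (add ~V):
    ○ open, literals {V=false}.
  branch 2 (add ~(((W & Y) & U) <-> X)):
    ~(((W & Y) & U) <-> X): β-rule — branch into ((W & Y) & U), ~X  //  ~((W & Y) & U), X.
      branch 2.1 (add ((W & Y) & U), ~X):
        ((W & Y) & U): α-rule — add (W & Y), U.
        (W & Y): α-rule — add W, Y.
        ○ open, literals {U=true, W=true, X=false, Y=true}.
      branch 2.2 (add ~((W & Y) & U), X):
        ~((W & Y) & U): β-rule — branch into ~(W & Y)  //  ~U.
          branch 2.2.1 (add ~(W & Y)):
            ~(W & Y): β-rule — branch into ~W  //  ~Y.
              branch 2.2.1.1 (add ~W):
                ○ open, literals {W=false, X=true}.
              branch 2.2.1.2 (add ~Y):
                ○ open, literals {X=true, Y=false}.
          branch 2.2.2 (add ~U):
            ○ open, literals {U=false, X=true}.
0 branches closed, 5 open.
Each open branch fixes some atoms; the unmentioned ones are free. Counting distinct full assignments: branch {V=false} (X, Y, Z, W, U) contributes 32 new; branch {U=true, W=true, X=false, Y=true} (Z, V) contributes 2 new; branch {W=false, X=true} (Y, Z, V, U) contributes 8 new; branch {X=true, Y=false} (Z, W, V, U) contributes 4 new; branch {U=false, X=true} (Y, Z, W, V) contributes 2 new. Total: 48.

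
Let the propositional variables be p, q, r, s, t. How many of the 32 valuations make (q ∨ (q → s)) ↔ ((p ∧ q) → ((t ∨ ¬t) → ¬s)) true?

28

Initial set: {((q ∨ (q → s)) ↔ ((p ∧ q) → ((t ∨ ¬t) → ¬s)))}.
((q ∨ (q → s)) ↔ ((p ∧ q) → ((t ∨ ¬t) → ¬s))): β-rule — branch into (q ∨ (q → s)), ((p ∧ q) → ((t ∨ ¬t) → ¬s))  //  ¬(q ∨ (q → s)), ¬((p ∧ q) → ((t ∨ ¬t) → ¬s)).
  branch 1 (add (q ∨ (q → s)), ((p ∧ q) → ((t ∨ ¬t) → ¬s))):
    (q ∨ (q → s)): β-rule — branch into q  //  (q → s).
      branch 1.1 (add q):
        ((p ∧ q) → ((t ∨ ¬t) → ¬s)): β-rule — branch into ¬(p ∧ q)  //  ((t ∨ ¬t) → ¬s).
          branch 1.1.1 (add ¬(p ∧ q)):
            ¬(p ∧ q): β-rule — branch into ¬p  //  ¬q.
              branch 1.1.1.1 (add ¬p):
                ○ open, literals {p=0, q=1}.
              branch 1.1.1.2 (add ¬q):
                × closes — contains both q and ¬q.
          branch 1.1.2 (add ((t ∨ ¬t) → ¬s)):
            ((t ∨ ¬t) → ¬s): β-rule — branch into ¬(t ∨ ¬t)  //  ¬s.
              branch 1.1.2.1 (add ¬(t ∨ ¬t)):
                ¬(t ∨ ¬t): α-rule — add ¬t, ¬¬t.
                × closes — contains both t and ¬t.
              branch 1.1.2.2 (add ¬s):
                ○ open, literals {q=1, s=0}.
      branch 1.2 (add (q → s)):
        ((p ∧ q) → ((t ∨ ¬t) → ¬s)): β-rule — branch into ¬(p ∧ q)  //  ((t ∨ ¬t) → ¬s).
          branch 1.2.1 (add ¬(p ∧ q)):
            (q → s): β-rule — branch into ¬q  //  s.
              branch 1.2.1.1 (add ¬q):
                ¬(p ∧ q): β-rule — branch into ¬p  //  ¬q.
                  branch 1.2.1.1.1 (add ¬p):
                    ○ open, literals {p=0, q=0}.
                  branch 1.2.1.1.2 (add ¬q):
                    ○ open, literals {q=0}.
              branch 1.2.1.2 (add s):
                ¬(p ∧ q): β-rule — branch into ¬p  //  ¬q.
                  branch 1.2.1.2.1 (add ¬p):
                    ○ open, literals {p=0, s=1}.
                  branch 1.2.1.2.2 (add ¬q):
                    ○ open, literals {q=0, s=1}.
          branch 1.2.2 (add ((t ∨ ¬t) → ¬s)):
            (q → s): β-rule — branch into ¬q  //  s.
              branch 1.2.2.1 (add ¬q):
                ((t ∨ ¬t) → ¬s): β-rule — branch into ¬(t ∨ ¬t)  //  ¬s.
                  branch 1.2.2.1.1 (add ¬(t ∨ ¬t)):
                    ¬(t ∨ ¬t): α-rule — add ¬t, ¬¬t.
                    × closes — contains both t and ¬t.
                  branch 1.2.2.1.2 (add ¬s):
                    ○ open, literals {q=0, s=0}.
              branch 1.2.2.2 (add s):
                ((t ∨ ¬t) → ¬s): β-rule — branch into ¬(t ∨ ¬t)  //  ¬s.
                  branch 1.2.2.2.1 (add ¬(t ∨ ¬t)):
                    ¬(t ∨ ¬t): α-rule — add ¬t, ¬¬t.
                    × closes — contains both t and ¬t.
                  branch 1.2.2.2.2 (add ¬s):
                    × closes — contains both s and ¬s.
  branch 2 (add ¬(q ∨ (q → s)), ¬((p ∧ q) → ((t ∨ ¬t) → ¬s))):
    ¬(q ∨ (q → s)): α-rule — add ¬q, ¬(q → s).
    ¬((p ∧ q) → ((t ∨ ¬t) → ¬s)): α-rule — add (p ∧ q), ¬((t ∨ ¬t) → ¬s).
    ¬(q → s): α-rule — add q, ¬s.
    × closes — contains both q and ¬q.
6 branches closed, 7 open.
Each open branch fixes some atoms; the unmentioned ones are free. Counting distinct full assignments: branch {p=0, q=1} (r, s, t) contributes 8 new; branch {q=1, s=0} (p, r, t) contributes 4 new; branch {p=0, q=0} (r, s, t) contributes 8 new; branch {q=0} (p, r, s, t) contributes 8 new; branch {p=0, s=1} (q, r, t) contributes 0 new; branch {q=0, s=1} (p, r, t) contributes 0 new; branch {q=0, s=0} (p, r, t) contributes 0 new. Total: 28.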